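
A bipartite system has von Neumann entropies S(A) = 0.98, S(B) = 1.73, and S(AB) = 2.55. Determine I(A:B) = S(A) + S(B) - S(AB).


I(A:B) = S(A) + S(B) - S(AB)
= 0.98 + 1.73 - 2.55
= 0.1600

0.1600


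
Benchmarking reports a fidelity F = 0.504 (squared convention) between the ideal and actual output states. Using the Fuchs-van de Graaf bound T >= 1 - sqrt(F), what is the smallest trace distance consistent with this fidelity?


Fuchs-van de Graaf (squared-fidelity convention): 1 - sqrt(F) <= T <= sqrt(1 - F).
Lower bound: T >= 1 - sqrt(F)
sqrt(F) = sqrt(0.504) = 0.7099
T >= 1 - 0.7099
T >= 0.2901

0.2901


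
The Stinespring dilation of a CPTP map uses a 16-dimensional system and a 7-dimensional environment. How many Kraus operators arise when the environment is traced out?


Tracing out the environment in an orthonormal basis {|i>_E} gives Kraus operators K_i = <i|_E U |0>_E.
Number of Kraus operators = dim(H_env) = d_env
= 7

7


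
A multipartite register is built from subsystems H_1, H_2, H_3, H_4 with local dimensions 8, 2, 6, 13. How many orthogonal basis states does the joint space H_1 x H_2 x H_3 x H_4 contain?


dim(H_1 x H_2 x H_3 x H_4) = 8 * 2 * 6 * 13
= 16 * 6 * 13
= 96 * 13
= 1248

1248


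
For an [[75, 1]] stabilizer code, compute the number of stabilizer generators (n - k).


For an [[n,k]] stabilizer code:
Number of stabilizer generators = n - k
= 75 - 1
= 74

74


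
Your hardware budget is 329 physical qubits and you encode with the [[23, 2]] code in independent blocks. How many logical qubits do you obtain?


Each code block uses 23 physical qubits for 2 logical qubit(s).
Number of complete blocks = floor(329 / 23) = 14
Logical qubits = 14 * 2
= 28

28


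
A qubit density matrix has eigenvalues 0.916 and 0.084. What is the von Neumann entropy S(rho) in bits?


S = -p*log2(p) - (1-p)*log2(1-p)
p = 0.9160, 1-p = 0.0840
= -0.9160 * log2(0.9160) - 0.0840 * log2(0.0840)
= -(-0.1159) - (-0.3002)
= 0.4161

0.4161


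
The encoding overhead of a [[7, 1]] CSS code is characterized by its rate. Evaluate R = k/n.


Code rate R = k/n
= 1/7
= 0.1429

0.1429


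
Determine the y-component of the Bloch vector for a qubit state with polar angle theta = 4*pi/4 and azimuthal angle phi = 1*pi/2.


theta = 3.1416, phi = 1.5708
r_y = sin(theta)*sin(phi) = 0.0000 * 1.0000
r_y = 0.0000

0.0000


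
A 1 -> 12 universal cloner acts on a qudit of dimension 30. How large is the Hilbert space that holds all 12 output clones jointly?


Output space = H^(tensor 12) where dim(H) = 30
dim = 30^12
= 900 (after 2 factors)
= 27000 (after 3 factors)
= 810000 (after 4 factors)
= 24300000 (after 5 factors)
= 729000000 (after 6 factors)
= 21870000000 (after 7 factors)
= 656100000000 (after 8 factors)
= 19683000000000 (after 9 factors)
= 590490000000000 (after 10 factors)
= 17714700000000000 (after 11 factors)
= 531441000000000000 (after 12 factors)
= 531441000000000000

531441000000000000


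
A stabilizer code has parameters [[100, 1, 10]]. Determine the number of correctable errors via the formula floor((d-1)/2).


Code parameters: [[100, 1, 10]], distance d = 10.
Number of correctable errors = floor((d-1)/2)
= floor((10 - 1)/2)
= floor(9/2)
= 4

4


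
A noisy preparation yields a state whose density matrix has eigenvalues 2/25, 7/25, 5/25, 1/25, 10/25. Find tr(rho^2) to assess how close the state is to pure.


tr(rho^2) = sum of eigenvalues squared
= (2/25)^2 + (7/25)^2 + (5/25)^2 + (1/25)^2 + (10/25)^2
= (4 + 49 + 25 + 1 + 100) / 625
= 179/625
= 0.2864

0.2864


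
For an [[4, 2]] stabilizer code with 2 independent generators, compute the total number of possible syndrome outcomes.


Each stabilizer generator gives a binary (+1 or -1) measurement outcome.
With 2 independent generators:
Total syndromes = 2^2
= 4

4


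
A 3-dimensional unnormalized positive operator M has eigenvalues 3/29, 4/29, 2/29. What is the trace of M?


tr(M) = sum of eigenvalues
= 3/29 + 4/29 + 2/29
= 9/29
= 0.3103

0.3103


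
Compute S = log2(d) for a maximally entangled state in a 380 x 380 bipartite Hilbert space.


For a maximally entangled state in d x d:
S = log2(d) = log2(380)
= 8.5699

8.5699


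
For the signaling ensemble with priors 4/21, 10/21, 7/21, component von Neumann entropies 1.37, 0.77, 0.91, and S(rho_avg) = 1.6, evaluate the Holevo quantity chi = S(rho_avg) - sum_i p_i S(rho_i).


chi = S(rho) - sum_i p_i * S(rho_i)
Weighted entropy = 4/21 * 1.37 + 10/21 * 0.77 + 7/21 * 0.91
= 0.9310
chi = 1.6 - 0.9310
= 0.6690

0.6690


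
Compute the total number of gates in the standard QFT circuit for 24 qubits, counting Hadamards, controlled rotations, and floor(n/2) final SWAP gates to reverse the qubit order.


Hadamard gates: 24
Controlled rotations: n*(n-1)/2 = 24*23/2 = 276
SWAP gates: floor(n/2) = floor(24/2) = 12
Total = 24 + 276 + 12
= 312

312


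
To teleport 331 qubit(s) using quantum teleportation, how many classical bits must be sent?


Quantum teleportation requires 2 classical bits per qubit teleported.
331 qubit(s) -> 2 * 331 = 662 classical bits

662


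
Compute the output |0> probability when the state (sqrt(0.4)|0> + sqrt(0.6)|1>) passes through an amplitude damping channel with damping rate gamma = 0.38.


For amplitude damping with parameter gamma on state sqrt(a)|0> + sqrt(b)|1>:
alpha^2 = 0.4, beta^2 = 0.6
P(|0>) = alpha^2 + gamma * beta^2
= 0.4 + 0.38 * 0.6
= 0.4 + 0.2280
= 0.6280

0.6280


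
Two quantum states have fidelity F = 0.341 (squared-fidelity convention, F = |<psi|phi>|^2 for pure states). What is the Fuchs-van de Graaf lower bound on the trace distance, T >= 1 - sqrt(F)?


Fuchs-van de Graaf (squared-fidelity convention): 1 - sqrt(F) <= T <= sqrt(1 - F).
Lower bound: T >= 1 - sqrt(F)
sqrt(F) = sqrt(0.341) = 0.5840
T >= 1 - 0.5840
T >= 0.4160

0.4160


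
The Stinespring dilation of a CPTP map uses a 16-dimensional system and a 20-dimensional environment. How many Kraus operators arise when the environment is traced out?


Tracing out the environment in an orthonormal basis {|i>_E} gives Kraus operators K_i = <i|_E U |0>_E.
Number of Kraus operators = dim(H_env) = d_env
= 20

20


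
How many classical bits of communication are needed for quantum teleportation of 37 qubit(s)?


Quantum teleportation requires 2 classical bits per qubit teleported.
37 qubit(s) -> 2 * 37 = 74 classical bits

74


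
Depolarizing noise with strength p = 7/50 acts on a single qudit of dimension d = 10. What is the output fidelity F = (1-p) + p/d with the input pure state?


F = (1-p) + p/d
= (1 - 0.1400) + 0.1400/10
= 0.8600 + 0.0140
= 0.8740

0.8740


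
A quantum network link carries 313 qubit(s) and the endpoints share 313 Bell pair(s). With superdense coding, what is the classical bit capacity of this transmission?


Superdense coding allows 2 classical bits per shared entangled pair.
313 pair(s) -> 2 * 313 = 626 classical bits

626


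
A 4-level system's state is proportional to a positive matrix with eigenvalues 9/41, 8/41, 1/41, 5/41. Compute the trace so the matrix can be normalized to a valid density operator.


tr(M) = sum of eigenvalues
= 9/41 + 8/41 + 1/41 + 5/41
= 23/41
= 0.5610

0.5610


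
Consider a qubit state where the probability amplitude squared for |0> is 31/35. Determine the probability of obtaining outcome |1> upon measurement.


|alpha|^2 = 31/35 = 0.8857
|beta|^2 = 1 - 31/35 = 4/35 = 0.1143
P(|1>) = |beta|^2 = 0.1143

0.1143


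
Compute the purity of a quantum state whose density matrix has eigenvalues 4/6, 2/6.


tr(rho^2) = sum of eigenvalues squared
= (4/6)^2 + (2/6)^2
= (16 + 4) / 36
= 20/36
= 0.5556

0.5556


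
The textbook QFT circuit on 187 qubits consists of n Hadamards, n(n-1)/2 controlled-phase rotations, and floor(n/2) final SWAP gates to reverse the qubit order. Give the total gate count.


Hadamard gates: 187
Controlled rotations: n*(n-1)/2 = 187*186/2 = 17391
SWAP gates: floor(n/2) = floor(187/2) = 93
Total = 187 + 17391 + 93
= 17671

17671


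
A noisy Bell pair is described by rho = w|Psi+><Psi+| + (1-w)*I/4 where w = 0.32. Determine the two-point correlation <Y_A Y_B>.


|Psi+> = (|01> + |10>)/sqrt(2)
For the pure Bell state, <Y_A Y_B> = +1 (Bell-state Pauli correlator).
The maximally-mixed part I/4 has tr(I/4 * P tensor P) = 0 for any traceless Pauli P.
So <Y_A Y_B>_rho = w * (+1) + (1 - w) * 0
= 0.32 * (+1)
= 0.3200

0.3200


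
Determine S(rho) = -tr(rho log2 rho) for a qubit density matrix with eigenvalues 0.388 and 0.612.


S = -p*log2(p) - (1-p)*log2(1-p)
p = 0.3880, 1-p = 0.6120
= -0.3880 * log2(0.3880) - 0.6120 * log2(0.6120)
= -(-0.5300) - (-0.4335)
= 0.9635

0.9635


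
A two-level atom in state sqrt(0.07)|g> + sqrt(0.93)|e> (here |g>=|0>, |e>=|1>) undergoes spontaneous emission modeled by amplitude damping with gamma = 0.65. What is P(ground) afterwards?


For amplitude damping with parameter gamma on state sqrt(a)|0> + sqrt(b)|1>:
alpha^2 = 0.07, beta^2 = 0.93
P(|0>) = alpha^2 + gamma * beta^2
= 0.07 + 0.65 * 0.93
= 0.07 + 0.6045
= 0.6745

0.6745


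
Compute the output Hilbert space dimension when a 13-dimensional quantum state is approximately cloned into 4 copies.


Output space = H^(tensor 4) where dim(H) = 13
dim = 13^4
= 169 (after 2 factors)
= 2197 (after 3 factors)
= 28561 (after 4 factors)
= 28561

28561


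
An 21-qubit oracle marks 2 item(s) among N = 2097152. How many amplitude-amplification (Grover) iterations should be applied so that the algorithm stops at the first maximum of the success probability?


After j Grover iterations the success probability is P(j) = sin^2((2j+1)*theta), where sin(theta) = sqrt(k/N).
N = 2^21 = 2097152, k = 2
sin(theta) = sqrt(k/N) = 0.0009765625
theta = arcsin(sqrt(k/N)) = 0.0009765626552 rad
P(j) reaches its first maximum when (2j+1)*theta is as close as possible to pi/2, i.e. j = round(pi/(4*theta) - 1/2).
pi/(4*theta) - 1/2 = 803.7476
(For comparison, the common estimate pi/4 * sqrt(N/k) = 804.2477; the exact maximiser is used here.)
Optimal iterations = 804

804


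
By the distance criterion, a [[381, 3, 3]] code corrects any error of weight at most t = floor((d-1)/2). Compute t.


Code parameters: [[381, 3, 3]], distance d = 3.
Number of correctable errors = floor((d-1)/2)
= floor((3 - 1)/2)
= floor(2/2)
= 1

1


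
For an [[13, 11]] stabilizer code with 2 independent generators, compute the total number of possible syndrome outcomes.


Each stabilizer generator gives a binary (+1 or -1) measurement outcome.
With 2 independent generators:
Total syndromes = 2^2
= 4

4


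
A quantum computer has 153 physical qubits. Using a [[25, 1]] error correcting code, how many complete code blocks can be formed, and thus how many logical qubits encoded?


Each code block uses 25 physical qubits for 1 logical qubit(s).
Number of complete blocks = floor(153 / 25) = 6
Logical qubits = 6 * 1
= 6

6


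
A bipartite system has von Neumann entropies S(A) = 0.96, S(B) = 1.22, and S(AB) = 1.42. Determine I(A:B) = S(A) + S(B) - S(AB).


I(A:B) = S(A) + S(B) - S(AB)
= 0.96 + 1.22 - 1.42
= 0.7600

0.7600


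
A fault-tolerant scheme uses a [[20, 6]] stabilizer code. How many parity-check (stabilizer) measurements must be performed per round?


For an [[n,k]] stabilizer code:
Number of stabilizer generators = n - k
= 20 - 6
= 14

14


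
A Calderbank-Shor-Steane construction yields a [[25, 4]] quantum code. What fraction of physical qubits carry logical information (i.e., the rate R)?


Code rate R = k/n
= 4/25
= 0.1600

0.1600


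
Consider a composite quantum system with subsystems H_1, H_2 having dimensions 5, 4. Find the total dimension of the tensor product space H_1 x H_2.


dim(H_1 x H_2) = 5 * 4
= 20

20


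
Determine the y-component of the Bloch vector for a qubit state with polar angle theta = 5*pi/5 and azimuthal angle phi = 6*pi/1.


theta = 3.1416, phi = 18.8496
r_y = sin(theta)*sin(phi) = 0.0000 * 0.0000
r_y = 0.0000

0.0000


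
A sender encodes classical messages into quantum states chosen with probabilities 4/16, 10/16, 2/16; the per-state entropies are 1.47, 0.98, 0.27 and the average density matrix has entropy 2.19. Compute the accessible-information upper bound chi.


chi = S(rho) - sum_i p_i * S(rho_i)
Weighted entropy = 4/16 * 1.47 + 10/16 * 0.98 + 2/16 * 0.27
= 1.0137
chi = 2.19 - 1.0137
= 1.1763

1.1763


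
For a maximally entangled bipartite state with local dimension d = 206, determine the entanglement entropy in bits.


For a maximally entangled state in d x d:
S = log2(d) = log2(206)
= 7.6865

7.6865


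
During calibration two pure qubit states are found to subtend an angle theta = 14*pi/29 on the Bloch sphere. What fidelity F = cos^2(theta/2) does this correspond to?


For states separated by angle theta on Bloch sphere:
F = cos^2(theta/2)
theta = 14*pi/29 = 1.5166
theta/2 = 0.7583
cos(theta/2) = 0.7260
F = 0.5271

0.5271


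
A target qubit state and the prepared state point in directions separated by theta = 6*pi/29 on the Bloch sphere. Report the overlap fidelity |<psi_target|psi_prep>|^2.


For states separated by angle theta on Bloch sphere:
F = cos^2(theta/2)
theta = 6*pi/29 = 0.6500
theta/2 = 0.3250
cos(theta/2) = 0.9477
F = 0.8980

0.8980


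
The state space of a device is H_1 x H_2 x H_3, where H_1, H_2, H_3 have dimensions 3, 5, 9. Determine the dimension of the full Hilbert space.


dim(H_1 x H_2 x H_3) = 3 * 5 * 9
= 15 * 9
= 135

135


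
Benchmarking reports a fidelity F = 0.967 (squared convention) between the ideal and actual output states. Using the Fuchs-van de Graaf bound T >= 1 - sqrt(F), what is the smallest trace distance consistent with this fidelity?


Fuchs-van de Graaf (squared-fidelity convention): 1 - sqrt(F) <= T <= sqrt(1 - F).
Lower bound: T >= 1 - sqrt(F)
sqrt(F) = sqrt(0.967) = 0.9834
T >= 1 - 0.9834
T >= 0.0166

0.0166


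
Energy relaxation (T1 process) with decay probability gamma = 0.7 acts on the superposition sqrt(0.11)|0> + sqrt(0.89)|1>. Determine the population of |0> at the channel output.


For amplitude damping with parameter gamma on state sqrt(a)|0> + sqrt(b)|1>:
alpha^2 = 0.11, beta^2 = 0.89
P(|0>) = alpha^2 + gamma * beta^2
= 0.11 + 0.7 * 0.89
= 0.11 + 0.6230
= 0.7330

0.7330


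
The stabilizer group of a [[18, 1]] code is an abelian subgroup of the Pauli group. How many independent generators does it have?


For an [[n,k]] stabilizer code:
Number of stabilizer generators = n - k
= 18 - 1
= 17

17


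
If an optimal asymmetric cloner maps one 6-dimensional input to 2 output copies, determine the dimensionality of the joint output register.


Output space = H^(tensor 2) where dim(H) = 6
dim = 6^2
= 36

36


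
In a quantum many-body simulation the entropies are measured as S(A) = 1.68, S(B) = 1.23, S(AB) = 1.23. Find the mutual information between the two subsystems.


I(A:B) = S(A) + S(B) - S(AB)
= 1.68 + 1.23 - 1.23
= 1.6800

1.6800


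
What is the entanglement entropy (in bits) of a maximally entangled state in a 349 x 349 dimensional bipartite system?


For a maximally entangled state in d x d:
S = log2(d) = log2(349)
= 8.4471

8.4471


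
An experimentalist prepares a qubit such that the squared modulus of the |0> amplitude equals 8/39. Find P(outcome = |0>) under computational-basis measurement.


|alpha|^2 = 8/39 = 0.2051
|beta|^2 = 1 - 8/39 = 31/39 = 0.7949
P(|0>) = |alpha|^2 = 0.2051

0.2051


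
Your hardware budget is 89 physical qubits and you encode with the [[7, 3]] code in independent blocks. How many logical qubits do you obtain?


Each code block uses 7 physical qubits for 3 logical qubit(s).
Number of complete blocks = floor(89 / 7) = 12
Logical qubits = 12 * 3
= 36

36


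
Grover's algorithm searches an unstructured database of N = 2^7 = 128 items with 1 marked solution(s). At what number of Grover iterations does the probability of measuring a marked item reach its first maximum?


After j Grover iterations the success probability is P(j) = sin^2((2j+1)*theta), where sin(theta) = sqrt(k/N).
N = 2^7 = 128, k = 1
sin(theta) = sqrt(k/N) = 0.08838834765
theta = arcsin(sqrt(k/N)) = 0.08850384314 rad
P(j) reaches its first maximum when (2j+1)*theta is as close as possible to pi/2, i.e. j = round(pi/(4*theta) - 1/2).
pi/(4*theta) - 1/2 = 8.3742
(For comparison, the common estimate pi/4 * sqrt(N/k) = 8.8858; the exact maximiser is used here.)
Optimal iterations = 8

8


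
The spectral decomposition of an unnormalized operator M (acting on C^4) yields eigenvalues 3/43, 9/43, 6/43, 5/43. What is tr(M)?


tr(M) = sum of eigenvalues
= 3/43 + 9/43 + 6/43 + 5/43
= 23/43
= 0.5349

0.5349


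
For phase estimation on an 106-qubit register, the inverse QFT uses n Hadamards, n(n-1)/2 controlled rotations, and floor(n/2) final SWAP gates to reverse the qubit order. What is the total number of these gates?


Hadamard gates: 106
Controlled rotations: n*(n-1)/2 = 106*105/2 = 5565
SWAP gates: floor(n/2) = floor(106/2) = 53
Total = 106 + 5565 + 53
= 5724

5724


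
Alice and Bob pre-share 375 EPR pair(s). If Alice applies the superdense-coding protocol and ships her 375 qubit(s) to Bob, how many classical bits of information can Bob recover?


Superdense coding allows 2 classical bits per shared entangled pair.
375 pair(s) -> 2 * 375 = 750 classical bits

750


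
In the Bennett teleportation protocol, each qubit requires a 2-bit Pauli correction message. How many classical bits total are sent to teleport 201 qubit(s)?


Quantum teleportation requires 2 classical bits per qubit teleported.
201 qubit(s) -> 2 * 201 = 402 classical bits

402


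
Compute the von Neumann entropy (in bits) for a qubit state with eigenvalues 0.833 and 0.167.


S = -p*log2(p) - (1-p)*log2(1-p)
p = 0.8330, 1-p = 0.1670
= -0.8330 * log2(0.8330) - 0.1670 * log2(0.1670)
= -(-0.2196) - (-0.4312)
= 0.6508

0.6508


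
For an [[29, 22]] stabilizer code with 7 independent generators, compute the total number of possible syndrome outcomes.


Each stabilizer generator gives a binary (+1 or -1) measurement outcome.
With 7 independent generators:
Total syndromes = 2^7
= 128

128


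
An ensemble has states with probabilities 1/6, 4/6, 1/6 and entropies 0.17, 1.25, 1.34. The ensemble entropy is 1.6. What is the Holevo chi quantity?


chi = S(rho) - sum_i p_i * S(rho_i)
Weighted entropy = 1/6 * 0.17 + 4/6 * 1.25 + 1/6 * 1.34
= 1.0850
chi = 1.6 - 1.0850
= 0.5150

0.5150


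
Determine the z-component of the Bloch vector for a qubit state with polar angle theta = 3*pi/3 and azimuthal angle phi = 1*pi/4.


theta = 3.1416, phi = 0.7854
r_z = cos(theta) = -1.0000

-1.0000


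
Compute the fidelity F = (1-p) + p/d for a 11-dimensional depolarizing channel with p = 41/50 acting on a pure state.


F = (1-p) + p/d
= (1 - 0.8200) + 0.8200/11
= 0.1800 + 0.0745
= 0.2545

0.2545


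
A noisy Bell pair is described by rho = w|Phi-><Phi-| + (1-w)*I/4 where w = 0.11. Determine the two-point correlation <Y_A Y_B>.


|Phi-> = (|00> - |11>)/sqrt(2)
For the pure Bell state, <Y_A Y_B> = +1 (Bell-state Pauli correlator).
The maximally-mixed part I/4 has tr(I/4 * P tensor P) = 0 for any traceless Pauli P.
So <Y_A Y_B>_rho = w * (+1) + (1 - w) * 0
= 0.11 * (+1)
= 0.1100

0.1100


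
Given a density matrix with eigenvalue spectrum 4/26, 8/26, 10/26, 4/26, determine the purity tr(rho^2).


tr(rho^2) = sum of eigenvalues squared
= (4/26)^2 + (8/26)^2 + (10/26)^2 + (4/26)^2
= (16 + 64 + 100 + 16) / 676
= 196/676
= 0.2899

0.2899


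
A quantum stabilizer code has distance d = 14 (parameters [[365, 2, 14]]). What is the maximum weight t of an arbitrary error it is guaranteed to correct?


Code parameters: [[365, 2, 14]], distance d = 14.
Number of correctable errors = floor((d-1)/2)
= floor((14 - 1)/2)
= floor(13/2)
= 6

6


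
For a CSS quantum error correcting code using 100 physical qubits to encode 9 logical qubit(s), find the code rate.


Code rate R = k/n
= 9/100
= 0.0900

0.0900


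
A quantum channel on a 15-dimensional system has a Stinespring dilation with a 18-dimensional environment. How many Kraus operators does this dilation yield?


Tracing out the environment in an orthonormal basis {|i>_E} gives Kraus operators K_i = <i|_E U |0>_E.
Number of Kraus operators = dim(H_env) = d_env
= 18

18


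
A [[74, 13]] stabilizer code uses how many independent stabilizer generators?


For an [[n,k]] stabilizer code:
Number of stabilizer generators = n - k
= 74 - 13
= 61

61


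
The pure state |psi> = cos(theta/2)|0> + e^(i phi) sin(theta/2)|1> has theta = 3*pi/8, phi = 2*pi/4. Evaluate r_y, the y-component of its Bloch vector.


theta = 1.1781, phi = 1.5708
r_y = sin(theta)*sin(phi) = 0.9239 * 1.0000
r_y = 0.9239

0.9239


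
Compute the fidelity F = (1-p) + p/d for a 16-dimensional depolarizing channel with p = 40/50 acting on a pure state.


F = (1-p) + p/d
= (1 - 0.8000) + 0.8000/16
= 0.2000 + 0.0500
= 0.2500

0.2500


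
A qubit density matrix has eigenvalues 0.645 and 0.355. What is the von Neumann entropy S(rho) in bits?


S = -p*log2(p) - (1-p)*log2(1-p)
p = 0.6450, 1-p = 0.3550
= -0.6450 * log2(0.6450) - 0.3550 * log2(0.3550)
= -(-0.4080) - (-0.5304)
= 0.9385

0.9385


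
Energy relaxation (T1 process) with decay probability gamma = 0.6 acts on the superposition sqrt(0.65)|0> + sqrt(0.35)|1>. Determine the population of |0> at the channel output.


For amplitude damping with parameter gamma on state sqrt(a)|0> + sqrt(b)|1>:
alpha^2 = 0.65, beta^2 = 0.35
P(|0>) = alpha^2 + gamma * beta^2
= 0.65 + 0.6 * 0.35
= 0.65 + 0.2100
= 0.8600

0.8600


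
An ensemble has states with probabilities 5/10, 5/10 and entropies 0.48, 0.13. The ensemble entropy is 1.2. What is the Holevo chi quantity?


chi = S(rho) - sum_i p_i * S(rho_i)
Weighted entropy = 5/10 * 0.48 + 5/10 * 0.13
= 0.3050
chi = 1.2 - 0.3050
= 0.8950

0.8950


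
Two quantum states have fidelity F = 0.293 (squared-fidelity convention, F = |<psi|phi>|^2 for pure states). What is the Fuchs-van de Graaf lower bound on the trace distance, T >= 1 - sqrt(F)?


Fuchs-van de Graaf (squared-fidelity convention): 1 - sqrt(F) <= T <= sqrt(1 - F).
Lower bound: T >= 1 - sqrt(F)
sqrt(F) = sqrt(0.293) = 0.5413
T >= 1 - 0.5413
T >= 0.4587

0.4587


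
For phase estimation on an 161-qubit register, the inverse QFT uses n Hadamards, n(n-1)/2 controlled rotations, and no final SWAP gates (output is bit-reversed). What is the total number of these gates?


Hadamard gates: 161
Controlled rotations: n*(n-1)/2 = 161*160/2 = 12880
SWAP gates: 0 (omitted)
Total = 161 + 12880
= 13041

13041


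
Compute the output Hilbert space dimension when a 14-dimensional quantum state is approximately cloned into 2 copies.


Output space = H^(tensor 2) where dim(H) = 14
dim = 14^2
= 196

196


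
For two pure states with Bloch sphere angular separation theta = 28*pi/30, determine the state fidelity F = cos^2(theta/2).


For states separated by angle theta on Bloch sphere:
F = cos^2(theta/2)
theta = 28*pi/30 = 2.9322
theta/2 = 1.4661
cos(theta/2) = 0.1045
F = 0.0109

0.0109


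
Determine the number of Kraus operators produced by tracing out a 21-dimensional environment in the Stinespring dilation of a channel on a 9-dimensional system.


Tracing out the environment in an orthonormal basis {|i>_E} gives Kraus operators K_i = <i|_E U |0>_E.
Number of Kraus operators = dim(H_env) = d_env
= 21

21


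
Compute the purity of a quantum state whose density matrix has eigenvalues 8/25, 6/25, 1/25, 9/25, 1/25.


tr(rho^2) = sum of eigenvalues squared
= (8/25)^2 + (6/25)^2 + (1/25)^2 + (9/25)^2 + (1/25)^2
= (64 + 36 + 1 + 81 + 1) / 625
= 183/625
= 0.2928

0.2928


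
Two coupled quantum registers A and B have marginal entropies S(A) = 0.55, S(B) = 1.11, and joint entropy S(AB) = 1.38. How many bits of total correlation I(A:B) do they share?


I(A:B) = S(A) + S(B) - S(AB)
= 0.55 + 1.11 - 1.38
= 0.2800

0.2800


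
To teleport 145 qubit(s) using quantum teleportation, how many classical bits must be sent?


Quantum teleportation requires 2 classical bits per qubit teleported.
145 qubit(s) -> 2 * 145 = 290 classical bits

290


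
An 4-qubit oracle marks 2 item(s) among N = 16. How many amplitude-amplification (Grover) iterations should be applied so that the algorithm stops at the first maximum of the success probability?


After j Grover iterations the success probability is P(j) = sin^2((2j+1)*theta), where sin(theta) = sqrt(k/N).
N = 2^4 = 16, k = 2
sin(theta) = sqrt(k/N) = 0.3535533906
theta = arcsin(sqrt(k/N)) = 0.3613671239 rad
P(j) reaches its first maximum when (2j+1)*theta is as close as possible to pi/2, i.e. j = round(pi/(4*theta) - 1/2).
pi/(4*theta) - 1/2 = 1.6734
(For comparison, the common estimate pi/4 * sqrt(N/k) = 2.2214; the exact maximiser is used here.)
Optimal iterations = 2

2


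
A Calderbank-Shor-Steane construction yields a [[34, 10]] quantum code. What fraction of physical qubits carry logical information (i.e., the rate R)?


Code rate R = k/n
= 10/34
= 0.2941

0.2941


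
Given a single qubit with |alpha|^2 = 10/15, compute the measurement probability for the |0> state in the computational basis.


|alpha|^2 = 10/15 = 0.6667
|beta|^2 = 1 - 10/15 = 5/15 = 0.3333
P(|0>) = |alpha|^2 = 0.6667

0.6667


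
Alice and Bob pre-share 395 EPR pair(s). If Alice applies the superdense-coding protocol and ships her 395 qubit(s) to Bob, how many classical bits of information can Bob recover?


Superdense coding allows 2 classical bits per shared entangled pair.
395 pair(s) -> 2 * 395 = 790 classical bits

790


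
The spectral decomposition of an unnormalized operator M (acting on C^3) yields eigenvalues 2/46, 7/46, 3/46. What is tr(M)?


tr(M) = sum of eigenvalues
= 2/46 + 7/46 + 3/46
= 12/46
= 0.2609

0.2609


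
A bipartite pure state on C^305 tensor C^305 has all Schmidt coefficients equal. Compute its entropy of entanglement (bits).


For a maximally entangled state in d x d:
S = log2(d) = log2(305)
= 8.2527

8.2527


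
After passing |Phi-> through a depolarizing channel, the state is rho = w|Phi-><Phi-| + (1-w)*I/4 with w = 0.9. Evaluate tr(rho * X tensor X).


|Phi-> = (|00> - |11>)/sqrt(2)
For the pure Bell state, <X_A X_B> = -1 (Bell-state Pauli correlator).
The maximally-mixed part I/4 has tr(I/4 * P tensor P) = 0 for any traceless Pauli P.
So <X_A X_B>_rho = w * (-1) + (1 - w) * 0
= 0.9 * (-1)
= -0.9000

-0.9000


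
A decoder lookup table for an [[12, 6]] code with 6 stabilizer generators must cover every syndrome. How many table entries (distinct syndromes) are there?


Each stabilizer generator gives a binary (+1 or -1) measurement outcome.
With 6 independent generators:
Total syndromes = 2^6
= 64

64


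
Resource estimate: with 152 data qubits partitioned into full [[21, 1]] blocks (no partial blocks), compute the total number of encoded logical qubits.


Each code block uses 21 physical qubits for 1 logical qubit(s).
Number of complete blocks = floor(152 / 21) = 7
Logical qubits = 7 * 1
= 7

7


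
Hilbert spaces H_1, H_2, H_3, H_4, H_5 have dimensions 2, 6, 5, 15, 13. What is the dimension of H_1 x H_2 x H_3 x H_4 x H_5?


dim(H_1 x H_2 x H_3 x H_4 x H_5) = 2 * 6 * 5 * 15 * 13
= 12 * 5 * 15 * 13
= 60 * 15 * 13
= 900 * 13
= 11700

11700


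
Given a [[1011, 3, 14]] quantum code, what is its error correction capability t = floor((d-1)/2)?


Code parameters: [[1011, 3, 14]], distance d = 14.
Number of correctable errors = floor((d-1)/2)
= floor((14 - 1)/2)
= floor(13/2)
= 6

6


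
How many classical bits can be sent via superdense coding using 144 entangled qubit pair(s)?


Superdense coding allows 2 classical bits per shared entangled pair.
144 pair(s) -> 2 * 144 = 288 classical bits

288


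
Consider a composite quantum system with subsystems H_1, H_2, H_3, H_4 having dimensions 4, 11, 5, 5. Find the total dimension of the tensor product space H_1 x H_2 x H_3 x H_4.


dim(H_1 x H_2 x H_3 x H_4) = 4 * 11 * 5 * 5
= 44 * 5 * 5
= 220 * 5
= 1100

1100


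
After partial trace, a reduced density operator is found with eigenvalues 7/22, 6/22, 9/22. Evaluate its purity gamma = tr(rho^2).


tr(rho^2) = sum of eigenvalues squared
= (7/22)^2 + (6/22)^2 + (9/22)^2
= (49 + 36 + 81) / 484
= 166/484
= 0.3430

0.3430


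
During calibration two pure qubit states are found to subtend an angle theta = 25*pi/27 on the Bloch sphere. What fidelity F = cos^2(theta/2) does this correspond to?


For states separated by angle theta on Bloch sphere:
F = cos^2(theta/2)
theta = 25*pi/27 = 2.9089
theta/2 = 1.4544
cos(theta/2) = 0.1161
F = 0.0135

0.0135


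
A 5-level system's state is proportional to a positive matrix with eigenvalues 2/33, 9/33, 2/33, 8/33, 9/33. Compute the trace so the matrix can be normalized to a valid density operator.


tr(M) = sum of eigenvalues
= 2/33 + 9/33 + 2/33 + 8/33 + 9/33
= 30/33
= 0.9091

0.9091


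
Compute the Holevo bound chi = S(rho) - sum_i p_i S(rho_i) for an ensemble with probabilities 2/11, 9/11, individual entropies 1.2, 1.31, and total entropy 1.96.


chi = S(rho) - sum_i p_i * S(rho_i)
Weighted entropy = 2/11 * 1.2 + 9/11 * 1.31
= 1.2900
chi = 1.96 - 1.2900
= 0.6700

0.6700


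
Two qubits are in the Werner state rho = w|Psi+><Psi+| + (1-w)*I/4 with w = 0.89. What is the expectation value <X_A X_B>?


|Psi+> = (|01> + |10>)/sqrt(2)
For the pure Bell state, <X_A X_B> = +1 (Bell-state Pauli correlator).
The maximally-mixed part I/4 has tr(I/4 * P tensor P) = 0 for any traceless Pauli P.
So <X_A X_B>_rho = w * (+1) + (1 - w) * 0
= 0.89 * (+1)
= 0.8900

0.8900


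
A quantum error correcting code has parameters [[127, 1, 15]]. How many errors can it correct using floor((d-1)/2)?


Code parameters: [[127, 1, 15]], distance d = 15.
Number of correctable errors = floor((d-1)/2)
= floor((15 - 1)/2)
= floor(14/2)
= 7

7


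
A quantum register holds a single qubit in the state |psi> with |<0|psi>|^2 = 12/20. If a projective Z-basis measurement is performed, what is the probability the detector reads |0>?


|alpha|^2 = 12/20 = 0.6000
|beta|^2 = 1 - 12/20 = 8/20 = 0.4000
P(|0>) = |alpha|^2 = 0.6000

0.6000


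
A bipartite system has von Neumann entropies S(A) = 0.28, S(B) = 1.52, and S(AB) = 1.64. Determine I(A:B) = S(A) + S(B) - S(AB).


I(A:B) = S(A) + S(B) - S(AB)
= 0.28 + 1.52 - 1.64
= 0.1600

0.1600


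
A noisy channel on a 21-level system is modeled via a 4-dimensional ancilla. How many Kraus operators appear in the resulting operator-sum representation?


Tracing out the environment in an orthonormal basis {|i>_E} gives Kraus operators K_i = <i|_E U |0>_E.
Number of Kraus operators = dim(H_env) = d_env
= 4

4


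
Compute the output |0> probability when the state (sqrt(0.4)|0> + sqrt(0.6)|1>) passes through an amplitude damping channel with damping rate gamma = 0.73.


For amplitude damping with parameter gamma on state sqrt(a)|0> + sqrt(b)|1>:
alpha^2 = 0.4, beta^2 = 0.6
P(|0>) = alpha^2 + gamma * beta^2
= 0.4 + 0.73 * 0.6
= 0.4 + 0.4380
= 0.8380

0.8380


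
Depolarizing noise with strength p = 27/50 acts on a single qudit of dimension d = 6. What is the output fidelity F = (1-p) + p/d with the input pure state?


F = (1-p) + p/d
= (1 - 0.5400) + 0.5400/6
= 0.4600 + 0.0900
= 0.5500

0.5500


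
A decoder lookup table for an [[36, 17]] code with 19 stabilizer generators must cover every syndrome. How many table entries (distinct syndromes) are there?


Each stabilizer generator gives a binary (+1 or -1) measurement outcome.
With 19 independent generators:
Total syndromes = 2^19
= 524288

524288


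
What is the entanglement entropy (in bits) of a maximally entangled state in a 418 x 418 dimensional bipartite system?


For a maximally entangled state in d x d:
S = log2(d) = log2(418)
= 8.7074

8.7074


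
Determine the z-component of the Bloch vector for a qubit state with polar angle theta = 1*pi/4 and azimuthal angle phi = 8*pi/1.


theta = 0.7854, phi = 25.1327
r_z = cos(theta) = 0.7071

0.7071


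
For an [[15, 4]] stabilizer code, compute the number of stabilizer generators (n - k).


For an [[n,k]] stabilizer code:
Number of stabilizer generators = n - k
= 15 - 4
= 11

11


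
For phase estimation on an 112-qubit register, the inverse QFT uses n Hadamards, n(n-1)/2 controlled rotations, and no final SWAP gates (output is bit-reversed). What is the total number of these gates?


Hadamard gates: 112
Controlled rotations: n*(n-1)/2 = 112*111/2 = 6216
SWAP gates: 0 (omitted)
Total = 112 + 6216
= 6328

6328


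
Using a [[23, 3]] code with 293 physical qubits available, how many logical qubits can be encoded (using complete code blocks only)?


Each code block uses 23 physical qubits for 3 logical qubit(s).
Number of complete blocks = floor(293 / 23) = 12
Logical qubits = 12 * 3
= 36

36


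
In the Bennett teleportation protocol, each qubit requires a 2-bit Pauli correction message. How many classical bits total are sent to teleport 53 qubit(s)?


Quantum teleportation requires 2 classical bits per qubit teleported.
53 qubit(s) -> 2 * 53 = 106 classical bits

106


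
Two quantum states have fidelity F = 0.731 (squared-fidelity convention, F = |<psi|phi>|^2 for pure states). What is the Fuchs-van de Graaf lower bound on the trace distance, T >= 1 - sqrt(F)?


Fuchs-van de Graaf (squared-fidelity convention): 1 - sqrt(F) <= T <= sqrt(1 - F).
Lower bound: T >= 1 - sqrt(F)
sqrt(F) = sqrt(0.731) = 0.8550
T >= 1 - 0.8550
T >= 0.1450

0.1450


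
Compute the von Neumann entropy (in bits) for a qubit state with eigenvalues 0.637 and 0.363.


S = -p*log2(p) - (1-p)*log2(1-p)
p = 0.6370, 1-p = 0.3630
= -0.6370 * log2(0.6370) - 0.3630 * log2(0.3630)
= -(-0.4145) - (-0.5307)
= 0.9451

0.9451


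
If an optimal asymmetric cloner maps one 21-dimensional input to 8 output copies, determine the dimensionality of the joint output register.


Output space = H^(tensor 8) where dim(H) = 21
dim = 21^8
= 441 (after 2 factors)
= 9261 (after 3 factors)
= 194481 (after 4 factors)
= 4084101 (after 5 factors)
= 85766121 (after 6 factors)
= 1801088541 (after 7 factors)
= 37822859361 (after 8 factors)
= 37822859361

37822859361


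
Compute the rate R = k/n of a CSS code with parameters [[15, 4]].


Code rate R = k/n
= 4/15
= 0.2667

0.2667


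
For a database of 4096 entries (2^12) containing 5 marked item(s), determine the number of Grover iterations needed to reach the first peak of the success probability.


After j Grover iterations the success probability is P(j) = sin^2((2j+1)*theta), where sin(theta) = sqrt(k/N).
N = 2^12 = 4096, k = 5
sin(theta) = sqrt(k/N) = 0.03493856215
theta = arcsin(sqrt(k/N)) = 0.03494567432 rad
P(j) reaches its first maximum when (2j+1)*theta is as close as possible to pi/2, i.e. j = round(pi/(4*theta) - 1/2).
pi/(4*theta) - 1/2 = 21.9748
(For comparison, the common estimate pi/4 * sqrt(N/k) = 22.4794; the exact maximiser is used here.)
Optimal iterations = 22

22


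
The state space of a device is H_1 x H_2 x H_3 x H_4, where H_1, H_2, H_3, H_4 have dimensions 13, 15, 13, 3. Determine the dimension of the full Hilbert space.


dim(H_1 x H_2 x H_3 x H_4) = 13 * 15 * 13 * 3
= 195 * 13 * 3
= 2535 * 3
= 7605

7605


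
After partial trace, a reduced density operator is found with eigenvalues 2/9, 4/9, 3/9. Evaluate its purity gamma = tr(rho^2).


tr(rho^2) = sum of eigenvalues squared
= (2/9)^2 + (4/9)^2 + (3/9)^2
= (4 + 16 + 9) / 81
= 29/81
= 0.3580

0.3580


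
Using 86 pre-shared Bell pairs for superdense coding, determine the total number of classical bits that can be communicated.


Superdense coding allows 2 classical bits per shared entangled pair.
86 pair(s) -> 2 * 86 = 172 classical bits

172


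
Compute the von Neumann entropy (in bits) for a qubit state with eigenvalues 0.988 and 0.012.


S = -p*log2(p) - (1-p)*log2(1-p)
p = 0.9880, 1-p = 0.0120
= -0.9880 * log2(0.9880) - 0.0120 * log2(0.0120)
= -(-0.0172) - (-0.0766)
= 0.0938

0.0938


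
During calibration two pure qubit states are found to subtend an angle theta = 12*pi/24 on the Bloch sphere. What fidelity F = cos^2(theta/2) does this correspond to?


For states separated by angle theta on Bloch sphere:
F = cos^2(theta/2)
theta = 12*pi/24 = 1.5708
theta/2 = 0.7854
cos(theta/2) = 0.7071
F = 0.5000

0.5000


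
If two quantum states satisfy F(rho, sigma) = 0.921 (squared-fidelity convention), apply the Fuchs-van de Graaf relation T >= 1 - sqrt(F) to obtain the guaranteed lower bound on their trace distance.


Fuchs-van de Graaf (squared-fidelity convention): 1 - sqrt(F) <= T <= sqrt(1 - F).
Lower bound: T >= 1 - sqrt(F)
sqrt(F) = sqrt(0.921) = 0.9597
T >= 1 - 0.9597
T >= 0.0403

0.0403


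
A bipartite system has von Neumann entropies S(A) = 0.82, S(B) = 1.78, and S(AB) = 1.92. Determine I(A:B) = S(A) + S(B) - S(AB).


I(A:B) = S(A) + S(B) - S(AB)
= 0.82 + 1.78 - 1.92
= 0.6800

0.6800


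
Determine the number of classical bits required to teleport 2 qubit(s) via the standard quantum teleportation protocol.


Quantum teleportation requires 2 classical bits per qubit teleported.
2 qubit(s) -> 2 * 2 = 4 classical bits

4


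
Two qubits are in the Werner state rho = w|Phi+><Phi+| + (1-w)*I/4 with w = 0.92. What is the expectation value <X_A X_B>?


|Phi+> = (|00> + |11>)/sqrt(2)
For the pure Bell state, <X_A X_B> = +1 (Bell-state Pauli correlator).
The maximally-mixed part I/4 has tr(I/4 * P tensor P) = 0 for any traceless Pauli P.
So <X_A X_B>_rho = w * (+1) + (1 - w) * 0
= 0.92 * (+1)
= 0.9200

0.9200


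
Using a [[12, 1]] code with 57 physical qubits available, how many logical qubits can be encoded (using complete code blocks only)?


Each code block uses 12 physical qubits for 1 logical qubit(s).
Number of complete blocks = floor(57 / 12) = 4
Logical qubits = 4 * 1
= 4

4


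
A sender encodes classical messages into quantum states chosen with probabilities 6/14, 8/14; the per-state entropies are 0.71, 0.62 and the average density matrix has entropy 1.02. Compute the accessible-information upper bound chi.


chi = S(rho) - sum_i p_i * S(rho_i)
Weighted entropy = 6/14 * 0.71 + 8/14 * 0.62
= 0.6586
chi = 1.02 - 0.6586
= 0.3614

0.3614


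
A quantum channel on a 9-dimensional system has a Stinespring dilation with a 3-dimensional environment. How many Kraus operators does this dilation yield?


Tracing out the environment in an orthonormal basis {|i>_E} gives Kraus operators K_i = <i|_E U |0>_E.
Number of Kraus operators = dim(H_env) = d_env
= 3

3


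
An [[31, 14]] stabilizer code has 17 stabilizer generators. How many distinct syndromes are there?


Each stabilizer generator gives a binary (+1 or -1) measurement outcome.
With 17 independent generators:
Total syndromes = 2^17
= 131072

131072


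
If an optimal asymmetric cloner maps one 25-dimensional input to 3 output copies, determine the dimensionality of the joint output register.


Output space = H^(tensor 3) where dim(H) = 25
dim = 25^3
= 625 (after 2 factors)
= 15625 (after 3 factors)
= 15625

15625


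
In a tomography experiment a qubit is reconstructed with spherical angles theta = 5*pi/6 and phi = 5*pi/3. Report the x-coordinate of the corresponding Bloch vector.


theta = 2.6180, phi = 5.2360
r_x = sin(theta)*cos(phi) = 0.5000 * 0.5000
r_x = 0.2500

0.2500


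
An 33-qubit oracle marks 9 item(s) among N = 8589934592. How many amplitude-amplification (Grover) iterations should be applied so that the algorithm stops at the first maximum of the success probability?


After j Grover iterations the success probability is P(j) = sin^2((2j+1)*theta), where sin(theta) = sqrt(k/N).
N = 2^33 = 8589934592, k = 9
sin(theta) = sqrt(k/N) = 3.236877966e-05
theta = arcsin(sqrt(k/N)) = 3.236877966e-05 rad
P(j) reaches its first maximum when (2j+1)*theta is as close as possible to pi/2, i.e. j = round(pi/(4*theta) - 1/2).
pi/(4*theta) - 1/2 = 24263.5647
(For comparison, the common estimate pi/4 * sqrt(N/k) = 24264.0647; the exact maximiser is used here.)
Optimal iterations = 24264

24264
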